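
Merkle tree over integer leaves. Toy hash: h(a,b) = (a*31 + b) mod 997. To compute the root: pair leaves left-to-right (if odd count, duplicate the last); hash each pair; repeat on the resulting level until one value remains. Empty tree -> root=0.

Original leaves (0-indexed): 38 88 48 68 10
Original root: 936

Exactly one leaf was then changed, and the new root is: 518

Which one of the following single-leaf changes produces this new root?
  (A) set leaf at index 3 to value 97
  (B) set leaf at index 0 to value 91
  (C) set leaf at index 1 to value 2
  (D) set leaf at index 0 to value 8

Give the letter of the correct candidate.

Original leaves: [38, 88, 48, 68, 10]
Target new root: 518
Try each candidate change and compute the resulting root:
Candidate A: set leaf[3] = 97 -> leaves = [38, 88, 48, 97, 10]
  L0: [38, 88, 48, 97, 10]
  L1: h(38,88)=(38*31+88)%997=269 h(48,97)=(48*31+97)%997=588 h(10,10)=(10*31+10)%997=320 -> [269, 588, 320]
  L2: h(269,588)=(269*31+588)%997=951 h(320,320)=(320*31+320)%997=270 -> [951, 270]
  L3: h(951,270)=(951*31+270)%997=838 -> [838]
  root = 838 != target 518
Candidate B: set leaf[0] = 91 -> leaves = [91, 88, 48, 68, 10]
  L0: [91, 88, 48, 68, 10]
  L1: h(91,88)=(91*31+88)%997=915 h(48,68)=(48*31+68)%997=559 h(10,10)=(10*31+10)%997=320 -> [915, 559, 320]
  L2: h(915,559)=(915*31+559)%997=11 h(320,320)=(320*31+320)%997=270 -> [11, 270]
  L3: h(11,270)=(11*31+270)%997=611 -> [611]
  root = 611 != target 518
Candidate C: set leaf[1] = 2 -> leaves = [38, 2, 48, 68, 10]
  L0: [38, 2, 48, 68, 10]
  L1: h(38,2)=(38*31+2)%997=183 h(48,68)=(48*31+68)%997=559 h(10,10)=(10*31+10)%997=320 -> [183, 559, 320]
  L2: h(183,559)=(183*31+559)%997=250 h(320,320)=(320*31+320)%997=270 -> [250, 270]
  L3: h(250,270)=(250*31+270)%997=44 -> [44]
  root = 44 != target 518
Candidate D: set leaf[0] = 8 -> leaves = [8, 88, 48, 68, 10]
  L0: [8, 88, 48, 68, 10]
  L1: h(8,88)=(8*31+88)%997=336 h(48,68)=(48*31+68)%997=559 h(10,10)=(10*31+10)%997=320 -> [336, 559, 320]
  L2: h(336,559)=(336*31+559)%997=8 h(320,320)=(320*31+320)%997=270 -> [8, 270]
  L3: h(8,270)=(8*31+270)%997=518 -> [518]
  root = 518 == target 518  ** MATCH **
Candidate D produces the target root.

Answer: D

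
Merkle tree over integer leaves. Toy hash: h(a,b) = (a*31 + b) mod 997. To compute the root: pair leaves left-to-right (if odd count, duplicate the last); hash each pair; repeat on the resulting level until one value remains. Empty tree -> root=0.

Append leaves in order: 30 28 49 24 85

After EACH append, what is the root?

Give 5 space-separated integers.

Answer: 30 958 359 334 685

Derivation:
After append 30 (leaves=[30]):
  L0: [30]
  root=30
After append 28 (leaves=[30, 28]):
  L0: [30, 28]
  L1: h(30,28)=(30*31+28)%997=958 -> [958]
  root=958
After append 49 (leaves=[30, 28, 49]):
  L0: [30, 28, 49]
  L1: h(30,28)=(30*31+28)%997=958 h(49,49)=(49*31+49)%997=571 -> [958, 571]
  L2: h(958,571)=(958*31+571)%997=359 -> [359]
  root=359
After append 24 (leaves=[30, 28, 49, 24]):
  L0: [30, 28, 49, 24]
  L1: h(30,28)=(30*31+28)%997=958 h(49,24)=(49*31+24)%997=546 -> [958, 546]
  L2: h(958,546)=(958*31+546)%997=334 -> [334]
  root=334
After append 85 (leaves=[30, 28, 49, 24, 85]):
  L0: [30, 28, 49, 24, 85]
  L1: h(30,28)=(30*31+28)%997=958 h(49,24)=(49*31+24)%997=546 h(85,85)=(85*31+85)%997=726 -> [958, 546, 726]
  L2: h(958,546)=(958*31+546)%997=334 h(726,726)=(726*31+726)%997=301 -> [334, 301]
  L3: h(334,301)=(334*31+301)%997=685 -> [685]
  root=685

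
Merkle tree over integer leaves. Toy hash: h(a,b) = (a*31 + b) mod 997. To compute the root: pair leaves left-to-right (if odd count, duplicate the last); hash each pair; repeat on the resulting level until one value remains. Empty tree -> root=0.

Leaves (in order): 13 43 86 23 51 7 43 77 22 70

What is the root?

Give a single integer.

Answer: 536

Derivation:
L0: [13, 43, 86, 23, 51, 7, 43, 77, 22, 70]
L1: h(13,43)=(13*31+43)%997=446 h(86,23)=(86*31+23)%997=695 h(51,7)=(51*31+7)%997=591 h(43,77)=(43*31+77)%997=413 h(22,70)=(22*31+70)%997=752 -> [446, 695, 591, 413, 752]
L2: h(446,695)=(446*31+695)%997=563 h(591,413)=(591*31+413)%997=788 h(752,752)=(752*31+752)%997=136 -> [563, 788, 136]
L3: h(563,788)=(563*31+788)%997=295 h(136,136)=(136*31+136)%997=364 -> [295, 364]
L4: h(295,364)=(295*31+364)%997=536 -> [536]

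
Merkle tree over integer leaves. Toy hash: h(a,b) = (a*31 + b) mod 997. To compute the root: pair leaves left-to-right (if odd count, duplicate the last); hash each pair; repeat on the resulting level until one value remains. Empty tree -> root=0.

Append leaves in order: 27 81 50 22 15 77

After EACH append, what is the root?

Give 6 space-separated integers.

Answer: 27 918 148 120 137 127

Derivation:
After append 27 (leaves=[27]):
  L0: [27]
  root=27
After append 81 (leaves=[27, 81]):
  L0: [27, 81]
  L1: h(27,81)=(27*31+81)%997=918 -> [918]
  root=918
After append 50 (leaves=[27, 81, 50]):
  L0: [27, 81, 50]
  L1: h(27,81)=(27*31+81)%997=918 h(50,50)=(50*31+50)%997=603 -> [918, 603]
  L2: h(918,603)=(918*31+603)%997=148 -> [148]
  root=148
After append 22 (leaves=[27, 81, 50, 22]):
  L0: [27, 81, 50, 22]
  L1: h(27,81)=(27*31+81)%997=918 h(50,22)=(50*31+22)%997=575 -> [918, 575]
  L2: h(918,575)=(918*31+575)%997=120 -> [120]
  root=120
After append 15 (leaves=[27, 81, 50, 22, 15]):
  L0: [27, 81, 50, 22, 15]
  L1: h(27,81)=(27*31+81)%997=918 h(50,22)=(50*31+22)%997=575 h(15,15)=(15*31+15)%997=480 -> [918, 575, 480]
  L2: h(918,575)=(918*31+575)%997=120 h(480,480)=(480*31+480)%997=405 -> [120, 405]
  L3: h(120,405)=(120*31+405)%997=137 -> [137]
  root=137
After append 77 (leaves=[27, 81, 50, 22, 15, 77]):
  L0: [27, 81, 50, 22, 15, 77]
  L1: h(27,81)=(27*31+81)%997=918 h(50,22)=(50*31+22)%997=575 h(15,77)=(15*31+77)%997=542 -> [918, 575, 542]
  L2: h(918,575)=(918*31+575)%997=120 h(542,542)=(542*31+542)%997=395 -> [120, 395]
  L3: h(120,395)=(120*31+395)%997=127 -> [127]
  root=127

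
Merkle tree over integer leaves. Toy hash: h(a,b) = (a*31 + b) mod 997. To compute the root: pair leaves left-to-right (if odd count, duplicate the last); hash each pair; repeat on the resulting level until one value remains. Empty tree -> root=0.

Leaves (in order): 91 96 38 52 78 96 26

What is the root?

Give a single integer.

Answer: 917

Derivation:
L0: [91, 96, 38, 52, 78, 96, 26]
L1: h(91,96)=(91*31+96)%997=923 h(38,52)=(38*31+52)%997=233 h(78,96)=(78*31+96)%997=520 h(26,26)=(26*31+26)%997=832 -> [923, 233, 520, 832]
L2: h(923,233)=(923*31+233)%997=930 h(520,832)=(520*31+832)%997=3 -> [930, 3]
L3: h(930,3)=(930*31+3)%997=917 -> [917]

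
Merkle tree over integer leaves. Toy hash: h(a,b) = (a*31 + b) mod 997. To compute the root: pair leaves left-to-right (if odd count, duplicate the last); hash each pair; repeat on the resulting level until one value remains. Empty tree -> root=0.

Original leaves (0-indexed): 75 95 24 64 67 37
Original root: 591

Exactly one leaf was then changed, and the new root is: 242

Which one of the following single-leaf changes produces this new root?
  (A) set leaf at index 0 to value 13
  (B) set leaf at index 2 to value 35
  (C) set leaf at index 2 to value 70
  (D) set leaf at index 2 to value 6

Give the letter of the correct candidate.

Original leaves: [75, 95, 24, 64, 67, 37]
Target new root: 242
Try each candidate change and compute the resulting root:
Candidate A: set leaf[0] = 13 -> leaves = [13, 95, 24, 64, 67, 37]
  L0: [13, 95, 24, 64, 67, 37]
  L1: h(13,95)=(13*31+95)%997=498 h(24,64)=(24*31+64)%997=808 h(67,37)=(67*31+37)%997=120 -> [498, 808, 120]
  L2: h(498,808)=(498*31+808)%997=294 h(120,120)=(120*31+120)%997=849 -> [294, 849]
  L3: h(294,849)=(294*31+849)%997=990 -> [990]
  root = 990 != target 242
Candidate B: set leaf[2] = 35 -> leaves = [75, 95, 35, 64, 67, 37]
  L0: [75, 95, 35, 64, 67, 37]
  L1: h(75,95)=(75*31+95)%997=426 h(35,64)=(35*31+64)%997=152 h(67,37)=(67*31+37)%997=120 -> [426, 152, 120]
  L2: h(426,152)=(426*31+152)%997=397 h(120,120)=(120*31+120)%997=849 -> [397, 849]
  L3: h(397,849)=(397*31+849)%997=195 -> [195]
  root = 195 != target 242
Candidate C: set leaf[2] = 70 -> leaves = [75, 95, 70, 64, 67, 37]
  L0: [75, 95, 70, 64, 67, 37]
  L1: h(75,95)=(75*31+95)%997=426 h(70,64)=(70*31+64)%997=240 h(67,37)=(67*31+37)%997=120 -> [426, 240, 120]
  L2: h(426,240)=(426*31+240)%997=485 h(120,120)=(120*31+120)%997=849 -> [485, 849]
  L3: h(485,849)=(485*31+849)%997=929 -> [929]
  root = 929 != target 242
Candidate D: set leaf[2] = 6 -> leaves = [75, 95, 6, 64, 67, 37]
  L0: [75, 95, 6, 64, 67, 37]
  L1: h(75,95)=(75*31+95)%997=426 h(6,64)=(6*31+64)%997=250 h(67,37)=(67*31+37)%997=120 -> [426, 250, 120]
  L2: h(426,250)=(426*31+250)%997=495 h(120,120)=(120*31+120)%997=849 -> [495, 849]
  L3: h(495,849)=(495*31+849)%997=242 -> [242]
  root = 242 == target 242  ** MATCH **
Candidate D produces the target root.

Answer: D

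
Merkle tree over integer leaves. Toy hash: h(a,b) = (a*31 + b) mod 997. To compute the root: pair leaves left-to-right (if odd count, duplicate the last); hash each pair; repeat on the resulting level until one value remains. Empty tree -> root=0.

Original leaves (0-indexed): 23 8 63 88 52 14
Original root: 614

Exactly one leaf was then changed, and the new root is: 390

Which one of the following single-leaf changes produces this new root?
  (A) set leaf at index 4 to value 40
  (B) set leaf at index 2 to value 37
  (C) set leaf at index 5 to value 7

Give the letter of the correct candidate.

Answer: C

Derivation:
Original leaves: [23, 8, 63, 88, 52, 14]
Target new root: 390
Try each candidate change and compute the resulting root:
Candidate A: set leaf[4] = 40 -> leaves = [23, 8, 63, 88, 40, 14]
  L0: [23, 8, 63, 88, 40, 14]
  L1: h(23,8)=(23*31+8)%997=721 h(63,88)=(63*31+88)%997=47 h(40,14)=(40*31+14)%997=257 -> [721, 47, 257]
  L2: h(721,47)=(721*31+47)%997=464 h(257,257)=(257*31+257)%997=248 -> [464, 248]
  L3: h(464,248)=(464*31+248)%997=674 -> [674]
  root = 674 != target 390
Candidate B: set leaf[2] = 37 -> leaves = [23, 8, 37, 88, 52, 14]
  L0: [23, 8, 37, 88, 52, 14]
  L1: h(23,8)=(23*31+8)%997=721 h(37,88)=(37*31+88)%997=238 h(52,14)=(52*31+14)%997=629 -> [721, 238, 629]
  L2: h(721,238)=(721*31+238)%997=655 h(629,629)=(629*31+629)%997=188 -> [655, 188]
  L3: h(655,188)=(655*31+188)%997=553 -> [553]
  root = 553 != target 390
Candidate C: set leaf[5] = 7 -> leaves = [23, 8, 63, 88, 52, 7]
  L0: [23, 8, 63, 88, 52, 7]
  L1: h(23,8)=(23*31+8)%997=721 h(63,88)=(63*31+88)%997=47 h(52,7)=(52*31+7)%997=622 -> [721, 47, 622]
  L2: h(721,47)=(721*31+47)%997=464 h(622,622)=(622*31+622)%997=961 -> [464, 961]
  L3: h(464,961)=(464*31+961)%997=390 -> [390]
  root = 390 == target 390  ** MATCH **
Candidate C produces the target root.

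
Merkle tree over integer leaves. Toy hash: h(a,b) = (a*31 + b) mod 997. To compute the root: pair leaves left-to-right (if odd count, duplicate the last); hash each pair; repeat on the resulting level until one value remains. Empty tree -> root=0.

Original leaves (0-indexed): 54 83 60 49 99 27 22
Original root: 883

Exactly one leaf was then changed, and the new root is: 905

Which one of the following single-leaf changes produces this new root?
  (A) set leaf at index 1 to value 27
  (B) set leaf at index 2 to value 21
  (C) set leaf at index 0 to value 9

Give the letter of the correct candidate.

Answer: A

Derivation:
Original leaves: [54, 83, 60, 49, 99, 27, 22]
Target new root: 905
Try each candidate change and compute the resulting root:
Candidate A: set leaf[1] = 27 -> leaves = [54, 27, 60, 49, 99, 27, 22]
  L0: [54, 27, 60, 49, 99, 27, 22]
  L1: h(54,27)=(54*31+27)%997=704 h(60,49)=(60*31+49)%997=912 h(99,27)=(99*31+27)%997=105 h(22,22)=(22*31+22)%997=704 -> [704, 912, 105, 704]
  L2: h(704,912)=(704*31+912)%997=802 h(105,704)=(105*31+704)%997=968 -> [802, 968]
  L3: h(802,968)=(802*31+968)%997=905 -> [905]
  root = 905 == target 905  ** MATCH **
Candidate B: set leaf[2] = 21 -> leaves = [54, 83, 21, 49, 99, 27, 22]
  L0: [54, 83, 21, 49, 99, 27, 22]
  L1: h(54,83)=(54*31+83)%997=760 h(21,49)=(21*31+49)%997=700 h(99,27)=(99*31+27)%997=105 h(22,22)=(22*31+22)%997=704 -> [760, 700, 105, 704]
  L2: h(760,700)=(760*31+700)%997=332 h(105,704)=(105*31+704)%997=968 -> [332, 968]
  L3: h(332,968)=(332*31+968)%997=293 -> [293]
  root = 293 != target 905
Candidate C: set leaf[0] = 9 -> leaves = [9, 83, 60, 49, 99, 27, 22]
  L0: [9, 83, 60, 49, 99, 27, 22]
  L1: h(9,83)=(9*31+83)%997=362 h(60,49)=(60*31+49)%997=912 h(99,27)=(99*31+27)%997=105 h(22,22)=(22*31+22)%997=704 -> [362, 912, 105, 704]
  L2: h(362,912)=(362*31+912)%997=170 h(105,704)=(105*31+704)%997=968 -> [170, 968]
  L3: h(170,968)=(170*31+968)%997=256 -> [256]
  root = 256 != target 905
Candidate A produces the target root.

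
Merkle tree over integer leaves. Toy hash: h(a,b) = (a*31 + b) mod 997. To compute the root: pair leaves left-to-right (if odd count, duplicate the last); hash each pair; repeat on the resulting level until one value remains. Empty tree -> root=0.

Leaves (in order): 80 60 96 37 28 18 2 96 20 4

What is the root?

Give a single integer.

Answer: 853

Derivation:
L0: [80, 60, 96, 37, 28, 18, 2, 96, 20, 4]
L1: h(80,60)=(80*31+60)%997=546 h(96,37)=(96*31+37)%997=22 h(28,18)=(28*31+18)%997=886 h(2,96)=(2*31+96)%997=158 h(20,4)=(20*31+4)%997=624 -> [546, 22, 886, 158, 624]
L2: h(546,22)=(546*31+22)%997=996 h(886,158)=(886*31+158)%997=705 h(624,624)=(624*31+624)%997=28 -> [996, 705, 28]
L3: h(996,705)=(996*31+705)%997=674 h(28,28)=(28*31+28)%997=896 -> [674, 896]
L4: h(674,896)=(674*31+896)%997=853 -> [853]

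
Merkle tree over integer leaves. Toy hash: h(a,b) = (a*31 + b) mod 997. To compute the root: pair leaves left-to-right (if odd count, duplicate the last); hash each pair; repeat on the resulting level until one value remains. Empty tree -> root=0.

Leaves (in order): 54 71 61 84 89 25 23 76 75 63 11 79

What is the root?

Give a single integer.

L0: [54, 71, 61, 84, 89, 25, 23, 76, 75, 63, 11, 79]
L1: h(54,71)=(54*31+71)%997=748 h(61,84)=(61*31+84)%997=978 h(89,25)=(89*31+25)%997=790 h(23,76)=(23*31+76)%997=789 h(75,63)=(75*31+63)%997=394 h(11,79)=(11*31+79)%997=420 -> [748, 978, 790, 789, 394, 420]
L2: h(748,978)=(748*31+978)%997=238 h(790,789)=(790*31+789)%997=354 h(394,420)=(394*31+420)%997=670 -> [238, 354, 670]
L3: h(238,354)=(238*31+354)%997=753 h(670,670)=(670*31+670)%997=503 -> [753, 503]
L4: h(753,503)=(753*31+503)%997=915 -> [915]

Answer: 915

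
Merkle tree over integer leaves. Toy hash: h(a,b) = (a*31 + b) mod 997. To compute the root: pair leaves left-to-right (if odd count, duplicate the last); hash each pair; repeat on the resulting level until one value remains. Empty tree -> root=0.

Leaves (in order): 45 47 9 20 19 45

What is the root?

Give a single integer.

Answer: 576

Derivation:
L0: [45, 47, 9, 20, 19, 45]
L1: h(45,47)=(45*31+47)%997=445 h(9,20)=(9*31+20)%997=299 h(19,45)=(19*31+45)%997=634 -> [445, 299, 634]
L2: h(445,299)=(445*31+299)%997=136 h(634,634)=(634*31+634)%997=348 -> [136, 348]
L3: h(136,348)=(136*31+348)%997=576 -> [576]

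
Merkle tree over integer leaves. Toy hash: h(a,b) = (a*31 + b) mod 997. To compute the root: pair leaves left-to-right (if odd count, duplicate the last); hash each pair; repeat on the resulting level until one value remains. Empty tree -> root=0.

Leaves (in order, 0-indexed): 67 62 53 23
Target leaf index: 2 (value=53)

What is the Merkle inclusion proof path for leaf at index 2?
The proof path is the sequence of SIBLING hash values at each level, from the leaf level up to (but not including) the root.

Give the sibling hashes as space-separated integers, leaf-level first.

Answer: 23 145

Derivation:
L0 (leaves): [67, 62, 53, 23], target index=2
L1: h(67,62)=(67*31+62)%997=145 [pair 0] h(53,23)=(53*31+23)%997=669 [pair 1] -> [145, 669]
  Sibling for proof at L0: 23
L2: h(145,669)=(145*31+669)%997=179 [pair 0] -> [179]
  Sibling for proof at L1: 145
Root: 179
Proof path (sibling hashes from leaf to root): [23, 145]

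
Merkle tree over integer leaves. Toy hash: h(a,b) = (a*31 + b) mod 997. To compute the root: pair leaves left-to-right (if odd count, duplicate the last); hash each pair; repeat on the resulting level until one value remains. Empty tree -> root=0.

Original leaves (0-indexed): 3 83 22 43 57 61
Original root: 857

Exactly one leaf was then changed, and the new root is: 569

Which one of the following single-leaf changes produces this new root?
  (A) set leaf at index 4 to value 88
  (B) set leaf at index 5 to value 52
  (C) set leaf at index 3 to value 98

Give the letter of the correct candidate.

Original leaves: [3, 83, 22, 43, 57, 61]
Target new root: 569
Try each candidate change and compute the resulting root:
Candidate A: set leaf[4] = 88 -> leaves = [3, 83, 22, 43, 88, 61]
  L0: [3, 83, 22, 43, 88, 61]
  L1: h(3,83)=(3*31+83)%997=176 h(22,43)=(22*31+43)%997=725 h(88,61)=(88*31+61)%997=795 -> [176, 725, 795]
  L2: h(176,725)=(176*31+725)%997=199 h(795,795)=(795*31+795)%997=515 -> [199, 515]
  L3: h(199,515)=(199*31+515)%997=702 -> [702]
  root = 702 != target 569
Candidate B: set leaf[5] = 52 -> leaves = [3, 83, 22, 43, 57, 52]
  L0: [3, 83, 22, 43, 57, 52]
  L1: h(3,83)=(3*31+83)%997=176 h(22,43)=(22*31+43)%997=725 h(57,52)=(57*31+52)%997=822 -> [176, 725, 822]
  L2: h(176,725)=(176*31+725)%997=199 h(822,822)=(822*31+822)%997=382 -> [199, 382]
  L3: h(199,382)=(199*31+382)%997=569 -> [569]
  root = 569 == target 569  ** MATCH **
Candidate C: set leaf[3] = 98 -> leaves = [3, 83, 22, 98, 57, 61]
  L0: [3, 83, 22, 98, 57, 61]
  L1: h(3,83)=(3*31+83)%997=176 h(22,98)=(22*31+98)%997=780 h(57,61)=(57*31+61)%997=831 -> [176, 780, 831]
  L2: h(176,780)=(176*31+780)%997=254 h(831,831)=(831*31+831)%997=670 -> [254, 670]
  L3: h(254,670)=(254*31+670)%997=568 -> [568]
  root = 568 != target 569
Candidate B produces the target root.

Answer: B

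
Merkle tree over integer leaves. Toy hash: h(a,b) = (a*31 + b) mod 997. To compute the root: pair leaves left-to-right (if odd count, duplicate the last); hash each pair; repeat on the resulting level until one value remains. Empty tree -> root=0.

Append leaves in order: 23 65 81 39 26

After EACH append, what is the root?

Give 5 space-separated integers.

After append 23 (leaves=[23]):
  L0: [23]
  root=23
After append 65 (leaves=[23, 65]):
  L0: [23, 65]
  L1: h(23,65)=(23*31+65)%997=778 -> [778]
  root=778
After append 81 (leaves=[23, 65, 81]):
  L0: [23, 65, 81]
  L1: h(23,65)=(23*31+65)%997=778 h(81,81)=(81*31+81)%997=598 -> [778, 598]
  L2: h(778,598)=(778*31+598)%997=788 -> [788]
  root=788
After append 39 (leaves=[23, 65, 81, 39]):
  L0: [23, 65, 81, 39]
  L1: h(23,65)=(23*31+65)%997=778 h(81,39)=(81*31+39)%997=556 -> [778, 556]
  L2: h(778,556)=(778*31+556)%997=746 -> [746]
  root=746
After append 26 (leaves=[23, 65, 81, 39, 26]):
  L0: [23, 65, 81, 39, 26]
  L1: h(23,65)=(23*31+65)%997=778 h(81,39)=(81*31+39)%997=556 h(26,26)=(26*31+26)%997=832 -> [778, 556, 832]
  L2: h(778,556)=(778*31+556)%997=746 h(832,832)=(832*31+832)%997=702 -> [746, 702]
  L3: h(746,702)=(746*31+702)%997=897 -> [897]
  root=897

Answer: 23 778 788 746 897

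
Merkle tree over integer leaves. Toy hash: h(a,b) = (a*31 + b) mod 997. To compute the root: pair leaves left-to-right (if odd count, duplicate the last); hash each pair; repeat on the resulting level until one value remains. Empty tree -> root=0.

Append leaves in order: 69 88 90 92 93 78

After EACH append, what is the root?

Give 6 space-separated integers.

After append 69 (leaves=[69]):
  L0: [69]
  root=69
After append 88 (leaves=[69, 88]):
  L0: [69, 88]
  L1: h(69,88)=(69*31+88)%997=233 -> [233]
  root=233
After append 90 (leaves=[69, 88, 90]):
  L0: [69, 88, 90]
  L1: h(69,88)=(69*31+88)%997=233 h(90,90)=(90*31+90)%997=886 -> [233, 886]
  L2: h(233,886)=(233*31+886)%997=133 -> [133]
  root=133
After append 92 (leaves=[69, 88, 90, 92]):
  L0: [69, 88, 90, 92]
  L1: h(69,88)=(69*31+88)%997=233 h(90,92)=(90*31+92)%997=888 -> [233, 888]
  L2: h(233,888)=(233*31+888)%997=135 -> [135]
  root=135
After append 93 (leaves=[69, 88, 90, 92, 93]):
  L0: [69, 88, 90, 92, 93]
  L1: h(69,88)=(69*31+88)%997=233 h(90,92)=(90*31+92)%997=888 h(93,93)=(93*31+93)%997=982 -> [233, 888, 982]
  L2: h(233,888)=(233*31+888)%997=135 h(982,982)=(982*31+982)%997=517 -> [135, 517]
  L3: h(135,517)=(135*31+517)%997=714 -> [714]
  root=714
After append 78 (leaves=[69, 88, 90, 92, 93, 78]):
  L0: [69, 88, 90, 92, 93, 78]
  L1: h(69,88)=(69*31+88)%997=233 h(90,92)=(90*31+92)%997=888 h(93,78)=(93*31+78)%997=967 -> [233, 888, 967]
  L2: h(233,888)=(233*31+888)%997=135 h(967,967)=(967*31+967)%997=37 -> [135, 37]
  L3: h(135,37)=(135*31+37)%997=234 -> [234]
  root=234

Answer: 69 233 133 135 714 234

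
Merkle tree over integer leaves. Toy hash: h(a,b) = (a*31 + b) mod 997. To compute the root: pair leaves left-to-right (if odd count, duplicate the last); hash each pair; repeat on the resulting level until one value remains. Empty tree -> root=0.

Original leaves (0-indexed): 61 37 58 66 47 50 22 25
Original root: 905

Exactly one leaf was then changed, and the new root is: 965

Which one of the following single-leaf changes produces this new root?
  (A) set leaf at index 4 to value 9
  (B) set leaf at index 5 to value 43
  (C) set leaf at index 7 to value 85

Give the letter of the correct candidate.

Answer: C

Derivation:
Original leaves: [61, 37, 58, 66, 47, 50, 22, 25]
Target new root: 965
Try each candidate change and compute the resulting root:
Candidate A: set leaf[4] = 9 -> leaves = [61, 37, 58, 66, 9, 50, 22, 25]
  L0: [61, 37, 58, 66, 9, 50, 22, 25]
  L1: h(61,37)=(61*31+37)%997=931 h(58,66)=(58*31+66)%997=867 h(9,50)=(9*31+50)%997=329 h(22,25)=(22*31+25)%997=707 -> [931, 867, 329, 707]
  L2: h(931,867)=(931*31+867)%997=815 h(329,707)=(329*31+707)%997=936 -> [815, 936]
  L3: h(815,936)=(815*31+936)%997=279 -> [279]
  root = 279 != target 965
Candidate B: set leaf[5] = 43 -> leaves = [61, 37, 58, 66, 47, 43, 22, 25]
  L0: [61, 37, 58, 66, 47, 43, 22, 25]
  L1: h(61,37)=(61*31+37)%997=931 h(58,66)=(58*31+66)%997=867 h(47,43)=(47*31+43)%997=503 h(22,25)=(22*31+25)%997=707 -> [931, 867, 503, 707]
  L2: h(931,867)=(931*31+867)%997=815 h(503,707)=(503*31+707)%997=348 -> [815, 348]
  L3: h(815,348)=(815*31+348)%997=688 -> [688]
  root = 688 != target 965
Candidate C: set leaf[7] = 85 -> leaves = [61, 37, 58, 66, 47, 50, 22, 85]
  L0: [61, 37, 58, 66, 47, 50, 22, 85]
  L1: h(61,37)=(61*31+37)%997=931 h(58,66)=(58*31+66)%997=867 h(47,50)=(47*31+50)%997=510 h(22,85)=(22*31+85)%997=767 -> [931, 867, 510, 767]
  L2: h(931,867)=(931*31+867)%997=815 h(510,767)=(510*31+767)%997=625 -> [815, 625]
  L3: h(815,625)=(815*31+625)%997=965 -> [965]
  root = 965 == target 965  ** MATCH **
Candidate C produces the target root.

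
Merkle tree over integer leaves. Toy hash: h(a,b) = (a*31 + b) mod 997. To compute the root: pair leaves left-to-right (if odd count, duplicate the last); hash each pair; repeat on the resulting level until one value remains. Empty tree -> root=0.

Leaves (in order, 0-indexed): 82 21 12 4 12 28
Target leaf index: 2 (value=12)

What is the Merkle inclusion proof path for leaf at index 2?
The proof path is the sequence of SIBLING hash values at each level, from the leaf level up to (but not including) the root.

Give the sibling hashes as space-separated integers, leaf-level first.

L0 (leaves): [82, 21, 12, 4, 12, 28], target index=2
L1: h(82,21)=(82*31+21)%997=569 [pair 0] h(12,4)=(12*31+4)%997=376 [pair 1] h(12,28)=(12*31+28)%997=400 [pair 2] -> [569, 376, 400]
  Sibling for proof at L0: 4
L2: h(569,376)=(569*31+376)%997=69 [pair 0] h(400,400)=(400*31+400)%997=836 [pair 1] -> [69, 836]
  Sibling for proof at L1: 569
L3: h(69,836)=(69*31+836)%997=981 [pair 0] -> [981]
  Sibling for proof at L2: 836
Root: 981
Proof path (sibling hashes from leaf to root): [4, 569, 836]

Answer: 4 569 836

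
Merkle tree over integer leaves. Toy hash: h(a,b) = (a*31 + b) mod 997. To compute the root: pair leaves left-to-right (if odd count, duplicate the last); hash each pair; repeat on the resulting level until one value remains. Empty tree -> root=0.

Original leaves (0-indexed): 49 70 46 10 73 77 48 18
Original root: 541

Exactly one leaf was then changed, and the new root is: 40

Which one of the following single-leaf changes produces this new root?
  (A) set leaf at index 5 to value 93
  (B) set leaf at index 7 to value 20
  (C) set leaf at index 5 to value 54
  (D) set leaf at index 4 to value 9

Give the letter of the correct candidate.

Answer: A

Derivation:
Original leaves: [49, 70, 46, 10, 73, 77, 48, 18]
Target new root: 40
Try each candidate change and compute the resulting root:
Candidate A: set leaf[5] = 93 -> leaves = [49, 70, 46, 10, 73, 93, 48, 18]
  L0: [49, 70, 46, 10, 73, 93, 48, 18]
  L1: h(49,70)=(49*31+70)%997=592 h(46,10)=(46*31+10)%997=439 h(73,93)=(73*31+93)%997=362 h(48,18)=(48*31+18)%997=509 -> [592, 439, 362, 509]
  L2: h(592,439)=(592*31+439)%997=845 h(362,509)=(362*31+509)%997=764 -> [845, 764]
  L3: h(845,764)=(845*31+764)%997=40 -> [40]
  root = 40 == target 40  ** MATCH **
Candidate B: set leaf[7] = 20 -> leaves = [49, 70, 46, 10, 73, 77, 48, 20]
  L0: [49, 70, 46, 10, 73, 77, 48, 20]
  L1: h(49,70)=(49*31+70)%997=592 h(46,10)=(46*31+10)%997=439 h(73,77)=(73*31+77)%997=346 h(48,20)=(48*31+20)%997=511 -> [592, 439, 346, 511]
  L2: h(592,439)=(592*31+439)%997=845 h(346,511)=(346*31+511)%997=270 -> [845, 270]
  L3: h(845,270)=(845*31+270)%997=543 -> [543]
  root = 543 != target 40
Candidate C: set leaf[5] = 54 -> leaves = [49, 70, 46, 10, 73, 54, 48, 18]
  L0: [49, 70, 46, 10, 73, 54, 48, 18]
  L1: h(49,70)=(49*31+70)%997=592 h(46,10)=(46*31+10)%997=439 h(73,54)=(73*31+54)%997=323 h(48,18)=(48*31+18)%997=509 -> [592, 439, 323, 509]
  L2: h(592,439)=(592*31+439)%997=845 h(323,509)=(323*31+509)%997=552 -> [845, 552]
  L3: h(845,552)=(845*31+552)%997=825 -> [825]
  root = 825 != target 40
Candidate D: set leaf[4] = 9 -> leaves = [49, 70, 46, 10, 9, 77, 48, 18]
  L0: [49, 70, 46, 10, 9, 77, 48, 18]
  L1: h(49,70)=(49*31+70)%997=592 h(46,10)=(46*31+10)%997=439 h(9,77)=(9*31+77)%997=356 h(48,18)=(48*31+18)%997=509 -> [592, 439, 356, 509]
  L2: h(592,439)=(592*31+439)%997=845 h(356,509)=(356*31+509)%997=578 -> [845, 578]
  L3: h(845,578)=(845*31+578)%997=851 -> [851]
  root = 851 != target 40
Candidate A produces the target root.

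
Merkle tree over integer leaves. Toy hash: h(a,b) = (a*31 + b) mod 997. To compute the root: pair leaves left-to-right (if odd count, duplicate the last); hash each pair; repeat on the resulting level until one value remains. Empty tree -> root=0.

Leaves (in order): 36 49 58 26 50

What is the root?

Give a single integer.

Answer: 2

Derivation:
L0: [36, 49, 58, 26, 50]
L1: h(36,49)=(36*31+49)%997=168 h(58,26)=(58*31+26)%997=827 h(50,50)=(50*31+50)%997=603 -> [168, 827, 603]
L2: h(168,827)=(168*31+827)%997=53 h(603,603)=(603*31+603)%997=353 -> [53, 353]
L3: h(53,353)=(53*31+353)%997=2 -> [2]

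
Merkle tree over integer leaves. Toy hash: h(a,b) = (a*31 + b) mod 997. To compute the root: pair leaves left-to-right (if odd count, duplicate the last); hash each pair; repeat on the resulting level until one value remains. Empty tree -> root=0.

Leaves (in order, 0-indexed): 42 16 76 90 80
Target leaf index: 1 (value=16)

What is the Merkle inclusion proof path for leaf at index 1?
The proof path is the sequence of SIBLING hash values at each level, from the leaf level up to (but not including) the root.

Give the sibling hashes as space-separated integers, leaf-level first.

L0 (leaves): [42, 16, 76, 90, 80], target index=1
L1: h(42,16)=(42*31+16)%997=321 [pair 0] h(76,90)=(76*31+90)%997=452 [pair 1] h(80,80)=(80*31+80)%997=566 [pair 2] -> [321, 452, 566]
  Sibling for proof at L0: 42
L2: h(321,452)=(321*31+452)%997=433 [pair 0] h(566,566)=(566*31+566)%997=166 [pair 1] -> [433, 166]
  Sibling for proof at L1: 452
L3: h(433,166)=(433*31+166)%997=628 [pair 0] -> [628]
  Sibling for proof at L2: 166
Root: 628
Proof path (sibling hashes from leaf to root): [42, 452, 166]

Answer: 42 452 166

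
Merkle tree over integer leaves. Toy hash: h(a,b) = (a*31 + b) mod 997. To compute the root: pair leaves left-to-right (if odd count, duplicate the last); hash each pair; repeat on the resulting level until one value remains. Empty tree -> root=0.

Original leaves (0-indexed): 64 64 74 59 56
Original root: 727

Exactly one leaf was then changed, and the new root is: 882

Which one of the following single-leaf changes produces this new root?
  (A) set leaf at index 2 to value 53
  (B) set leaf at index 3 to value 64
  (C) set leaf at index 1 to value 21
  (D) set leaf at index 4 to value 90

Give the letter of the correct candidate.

Answer: B

Derivation:
Original leaves: [64, 64, 74, 59, 56]
Target new root: 882
Try each candidate change and compute the resulting root:
Candidate A: set leaf[2] = 53 -> leaves = [64, 64, 53, 59, 56]
  L0: [64, 64, 53, 59, 56]
  L1: h(64,64)=(64*31+64)%997=54 h(53,59)=(53*31+59)%997=705 h(56,56)=(56*31+56)%997=795 -> [54, 705, 795]
  L2: h(54,705)=(54*31+705)%997=385 h(795,795)=(795*31+795)%997=515 -> [385, 515]
  L3: h(385,515)=(385*31+515)%997=486 -> [486]
  root = 486 != target 882
Candidate B: set leaf[3] = 64 -> leaves = [64, 64, 74, 64, 56]
  L0: [64, 64, 74, 64, 56]
  L1: h(64,64)=(64*31+64)%997=54 h(74,64)=(74*31+64)%997=364 h(56,56)=(56*31+56)%997=795 -> [54, 364, 795]
  L2: h(54,364)=(54*31+364)%997=44 h(795,795)=(795*31+795)%997=515 -> [44, 515]
  L3: h(44,515)=(44*31+515)%997=882 -> [882]
  root = 882 == target 882  ** MATCH **
Candidate C: set leaf[1] = 21 -> leaves = [64, 21, 74, 59, 56]
  L0: [64, 21, 74, 59, 56]
  L1: h(64,21)=(64*31+21)%997=11 h(74,59)=(74*31+59)%997=359 h(56,56)=(56*31+56)%997=795 -> [11, 359, 795]
  L2: h(11,359)=(11*31+359)%997=700 h(795,795)=(795*31+795)%997=515 -> [700, 515]
  L3: h(700,515)=(700*31+515)%997=281 -> [281]
  root = 281 != target 882
Candidate D: set leaf[4] = 90 -> leaves = [64, 64, 74, 59, 90]
  L0: [64, 64, 74, 59, 90]
  L1: h(64,64)=(64*31+64)%997=54 h(74,59)=(74*31+59)%997=359 h(90,90)=(90*31+90)%997=886 -> [54, 359, 886]
  L2: h(54,359)=(54*31+359)%997=39 h(886,886)=(886*31+886)%997=436 -> [39, 436]
  L3: h(39,436)=(39*31+436)%997=648 -> [648]
  root = 648 != target 882
Candidate B produces the target root.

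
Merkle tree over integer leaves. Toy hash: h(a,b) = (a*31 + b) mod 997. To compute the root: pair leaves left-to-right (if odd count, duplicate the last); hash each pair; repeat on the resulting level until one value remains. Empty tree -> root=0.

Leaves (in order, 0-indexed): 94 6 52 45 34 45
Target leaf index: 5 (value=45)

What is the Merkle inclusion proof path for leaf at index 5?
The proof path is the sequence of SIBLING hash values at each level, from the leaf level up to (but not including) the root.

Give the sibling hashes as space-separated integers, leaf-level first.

Answer: 34 102 453

Derivation:
L0 (leaves): [94, 6, 52, 45, 34, 45], target index=5
L1: h(94,6)=(94*31+6)%997=926 [pair 0] h(52,45)=(52*31+45)%997=660 [pair 1] h(34,45)=(34*31+45)%997=102 [pair 2] -> [926, 660, 102]
  Sibling for proof at L0: 34
L2: h(926,660)=(926*31+660)%997=453 [pair 0] h(102,102)=(102*31+102)%997=273 [pair 1] -> [453, 273]
  Sibling for proof at L1: 102
L3: h(453,273)=(453*31+273)%997=358 [pair 0] -> [358]
  Sibling for proof at L2: 453
Root: 358
Proof path (sibling hashes from leaf to root): [34, 102, 453]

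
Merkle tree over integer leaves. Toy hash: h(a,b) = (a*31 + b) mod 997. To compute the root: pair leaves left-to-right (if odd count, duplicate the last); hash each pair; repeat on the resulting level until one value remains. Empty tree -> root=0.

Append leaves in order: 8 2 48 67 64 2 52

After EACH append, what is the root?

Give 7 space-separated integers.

After append 8 (leaves=[8]):
  L0: [8]
  root=8
After append 2 (leaves=[8, 2]):
  L0: [8, 2]
  L1: h(8,2)=(8*31+2)%997=250 -> [250]
  root=250
After append 48 (leaves=[8, 2, 48]):
  L0: [8, 2, 48]
  L1: h(8,2)=(8*31+2)%997=250 h(48,48)=(48*31+48)%997=539 -> [250, 539]
  L2: h(250,539)=(250*31+539)%997=313 -> [313]
  root=313
After append 67 (leaves=[8, 2, 48, 67]):
  L0: [8, 2, 48, 67]
  L1: h(8,2)=(8*31+2)%997=250 h(48,67)=(48*31+67)%997=558 -> [250, 558]
  L2: h(250,558)=(250*31+558)%997=332 -> [332]
  root=332
After append 64 (leaves=[8, 2, 48, 67, 64]):
  L0: [8, 2, 48, 67, 64]
  L1: h(8,2)=(8*31+2)%997=250 h(48,67)=(48*31+67)%997=558 h(64,64)=(64*31+64)%997=54 -> [250, 558, 54]
  L2: h(250,558)=(250*31+558)%997=332 h(54,54)=(54*31+54)%997=731 -> [332, 731]
  L3: h(332,731)=(332*31+731)%997=56 -> [56]
  root=56
After append 2 (leaves=[8, 2, 48, 67, 64, 2]):
  L0: [8, 2, 48, 67, 64, 2]
  L1: h(8,2)=(8*31+2)%997=250 h(48,67)=(48*31+67)%997=558 h(64,2)=(64*31+2)%997=989 -> [250, 558, 989]
  L2: h(250,558)=(250*31+558)%997=332 h(989,989)=(989*31+989)%997=741 -> [332, 741]
  L3: h(332,741)=(332*31+741)%997=66 -> [66]
  root=66
After append 52 (leaves=[8, 2, 48, 67, 64, 2, 52]):
  L0: [8, 2, 48, 67, 64, 2, 52]
  L1: h(8,2)=(8*31+2)%997=250 h(48,67)=(48*31+67)%997=558 h(64,2)=(64*31+2)%997=989 h(52,52)=(52*31+52)%997=667 -> [250, 558, 989, 667]
  L2: h(250,558)=(250*31+558)%997=332 h(989,667)=(989*31+667)%997=419 -> [332, 419]
  L3: h(332,419)=(332*31+419)%997=741 -> [741]
  root=741

Answer: 8 250 313 332 56 66 741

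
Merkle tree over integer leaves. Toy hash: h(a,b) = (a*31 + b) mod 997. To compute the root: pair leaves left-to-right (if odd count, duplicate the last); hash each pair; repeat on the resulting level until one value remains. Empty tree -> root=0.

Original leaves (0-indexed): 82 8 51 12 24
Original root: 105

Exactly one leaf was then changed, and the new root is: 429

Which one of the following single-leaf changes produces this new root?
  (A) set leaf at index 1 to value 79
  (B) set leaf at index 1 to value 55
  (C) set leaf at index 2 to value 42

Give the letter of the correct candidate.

Answer: C

Derivation:
Original leaves: [82, 8, 51, 12, 24]
Target new root: 429
Try each candidate change and compute the resulting root:
Candidate A: set leaf[1] = 79 -> leaves = [82, 79, 51, 12, 24]
  L0: [82, 79, 51, 12, 24]
  L1: h(82,79)=(82*31+79)%997=627 h(51,12)=(51*31+12)%997=596 h(24,24)=(24*31+24)%997=768 -> [627, 596, 768]
  L2: h(627,596)=(627*31+596)%997=93 h(768,768)=(768*31+768)%997=648 -> [93, 648]
  L3: h(93,648)=(93*31+648)%997=540 -> [540]
  root = 540 != target 429
Candidate B: set leaf[1] = 55 -> leaves = [82, 55, 51, 12, 24]
  L0: [82, 55, 51, 12, 24]
  L1: h(82,55)=(82*31+55)%997=603 h(51,12)=(51*31+12)%997=596 h(24,24)=(24*31+24)%997=768 -> [603, 596, 768]
  L2: h(603,596)=(603*31+596)%997=346 h(768,768)=(768*31+768)%997=648 -> [346, 648]
  L3: h(346,648)=(346*31+648)%997=407 -> [407]
  root = 407 != target 429
Candidate C: set leaf[2] = 42 -> leaves = [82, 8, 42, 12, 24]
  L0: [82, 8, 42, 12, 24]
  L1: h(82,8)=(82*31+8)%997=556 h(42,12)=(42*31+12)%997=317 h(24,24)=(24*31+24)%997=768 -> [556, 317, 768]
  L2: h(556,317)=(556*31+317)%997=604 h(768,768)=(768*31+768)%997=648 -> [604, 648]
  L3: h(604,648)=(604*31+648)%997=429 -> [429]
  root = 429 == target 429  ** MATCH **
Candidate C produces the target root.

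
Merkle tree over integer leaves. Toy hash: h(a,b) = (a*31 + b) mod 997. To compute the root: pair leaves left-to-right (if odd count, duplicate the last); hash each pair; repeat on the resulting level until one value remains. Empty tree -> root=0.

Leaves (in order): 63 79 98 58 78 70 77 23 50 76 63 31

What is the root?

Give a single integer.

Answer: 294

Derivation:
L0: [63, 79, 98, 58, 78, 70, 77, 23, 50, 76, 63, 31]
L1: h(63,79)=(63*31+79)%997=38 h(98,58)=(98*31+58)%997=105 h(78,70)=(78*31+70)%997=494 h(77,23)=(77*31+23)%997=416 h(50,76)=(50*31+76)%997=629 h(63,31)=(63*31+31)%997=987 -> [38, 105, 494, 416, 629, 987]
L2: h(38,105)=(38*31+105)%997=286 h(494,416)=(494*31+416)%997=775 h(629,987)=(629*31+987)%997=546 -> [286, 775, 546]
L3: h(286,775)=(286*31+775)%997=668 h(546,546)=(546*31+546)%997=523 -> [668, 523]
L4: h(668,523)=(668*31+523)%997=294 -> [294]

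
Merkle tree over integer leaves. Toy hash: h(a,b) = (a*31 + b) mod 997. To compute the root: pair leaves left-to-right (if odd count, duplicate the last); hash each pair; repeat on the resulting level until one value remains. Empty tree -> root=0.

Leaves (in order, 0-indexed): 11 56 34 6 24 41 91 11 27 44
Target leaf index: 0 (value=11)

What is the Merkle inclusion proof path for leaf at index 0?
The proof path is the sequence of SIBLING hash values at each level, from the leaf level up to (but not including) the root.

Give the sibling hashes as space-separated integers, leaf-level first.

Answer: 56 63 248 856

Derivation:
L0 (leaves): [11, 56, 34, 6, 24, 41, 91, 11, 27, 44], target index=0
L1: h(11,56)=(11*31+56)%997=397 [pair 0] h(34,6)=(34*31+6)%997=63 [pair 1] h(24,41)=(24*31+41)%997=785 [pair 2] h(91,11)=(91*31+11)%997=838 [pair 3] h(27,44)=(27*31+44)%997=881 [pair 4] -> [397, 63, 785, 838, 881]
  Sibling for proof at L0: 56
L2: h(397,63)=(397*31+63)%997=406 [pair 0] h(785,838)=(785*31+838)%997=248 [pair 1] h(881,881)=(881*31+881)%997=276 [pair 2] -> [406, 248, 276]
  Sibling for proof at L1: 63
L3: h(406,248)=(406*31+248)%997=870 [pair 0] h(276,276)=(276*31+276)%997=856 [pair 1] -> [870, 856]
  Sibling for proof at L2: 248
L4: h(870,856)=(870*31+856)%997=907 [pair 0] -> [907]
  Sibling for proof at L3: 856
Root: 907
Proof path (sibling hashes from leaf to root): [56, 63, 248, 856]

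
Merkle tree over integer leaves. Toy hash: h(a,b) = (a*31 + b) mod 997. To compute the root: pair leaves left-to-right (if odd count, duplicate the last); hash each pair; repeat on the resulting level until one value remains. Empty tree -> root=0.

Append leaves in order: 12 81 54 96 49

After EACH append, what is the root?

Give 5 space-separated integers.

After append 12 (leaves=[12]):
  L0: [12]
  root=12
After append 81 (leaves=[12, 81]):
  L0: [12, 81]
  L1: h(12,81)=(12*31+81)%997=453 -> [453]
  root=453
After append 54 (leaves=[12, 81, 54]):
  L0: [12, 81, 54]
  L1: h(12,81)=(12*31+81)%997=453 h(54,54)=(54*31+54)%997=731 -> [453, 731]
  L2: h(453,731)=(453*31+731)%997=816 -> [816]
  root=816
After append 96 (leaves=[12, 81, 54, 96]):
  L0: [12, 81, 54, 96]
  L1: h(12,81)=(12*31+81)%997=453 h(54,96)=(54*31+96)%997=773 -> [453, 773]
  L2: h(453,773)=(453*31+773)%997=858 -> [858]
  root=858
After append 49 (leaves=[12, 81, 54, 96, 49]):
  L0: [12, 81, 54, 96, 49]
  L1: h(12,81)=(12*31+81)%997=453 h(54,96)=(54*31+96)%997=773 h(49,49)=(49*31+49)%997=571 -> [453, 773, 571]
  L2: h(453,773)=(453*31+773)%997=858 h(571,571)=(571*31+571)%997=326 -> [858, 326]
  L3: h(858,326)=(858*31+326)%997=5 -> [5]
  root=5

Answer: 12 453 816 858 5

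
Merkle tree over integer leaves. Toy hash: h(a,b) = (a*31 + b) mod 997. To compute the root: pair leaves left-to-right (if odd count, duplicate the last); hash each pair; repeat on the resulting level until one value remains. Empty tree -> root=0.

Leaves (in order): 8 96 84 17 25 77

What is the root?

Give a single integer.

Answer: 419

Derivation:
L0: [8, 96, 84, 17, 25, 77]
L1: h(8,96)=(8*31+96)%997=344 h(84,17)=(84*31+17)%997=627 h(25,77)=(25*31+77)%997=852 -> [344, 627, 852]
L2: h(344,627)=(344*31+627)%997=324 h(852,852)=(852*31+852)%997=345 -> [324, 345]
L3: h(324,345)=(324*31+345)%997=419 -> [419]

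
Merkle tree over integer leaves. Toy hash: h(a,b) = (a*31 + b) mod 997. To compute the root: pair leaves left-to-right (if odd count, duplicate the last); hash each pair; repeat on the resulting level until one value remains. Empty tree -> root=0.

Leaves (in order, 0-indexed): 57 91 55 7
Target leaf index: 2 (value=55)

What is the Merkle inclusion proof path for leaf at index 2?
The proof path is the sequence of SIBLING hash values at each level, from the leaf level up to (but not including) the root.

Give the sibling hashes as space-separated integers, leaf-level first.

L0 (leaves): [57, 91, 55, 7], target index=2
L1: h(57,91)=(57*31+91)%997=861 [pair 0] h(55,7)=(55*31+7)%997=715 [pair 1] -> [861, 715]
  Sibling for proof at L0: 7
L2: h(861,715)=(861*31+715)%997=487 [pair 0] -> [487]
  Sibling for proof at L1: 861
Root: 487
Proof path (sibling hashes from leaf to root): [7, 861]

Answer: 7 861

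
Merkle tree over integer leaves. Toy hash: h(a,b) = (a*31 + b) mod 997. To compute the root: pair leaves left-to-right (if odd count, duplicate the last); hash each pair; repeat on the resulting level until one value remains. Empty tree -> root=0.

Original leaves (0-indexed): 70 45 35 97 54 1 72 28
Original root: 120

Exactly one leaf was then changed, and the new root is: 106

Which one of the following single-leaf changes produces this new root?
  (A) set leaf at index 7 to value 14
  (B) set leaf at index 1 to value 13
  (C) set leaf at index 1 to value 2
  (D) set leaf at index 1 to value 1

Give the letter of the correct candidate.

Answer: A

Derivation:
Original leaves: [70, 45, 35, 97, 54, 1, 72, 28]
Target new root: 106
Try each candidate change and compute the resulting root:
Candidate A: set leaf[7] = 14 -> leaves = [70, 45, 35, 97, 54, 1, 72, 14]
  L0: [70, 45, 35, 97, 54, 1, 72, 14]
  L1: h(70,45)=(70*31+45)%997=221 h(35,97)=(35*31+97)%997=185 h(54,1)=(54*31+1)%997=678 h(72,14)=(72*31+14)%997=252 -> [221, 185, 678, 252]
  L2: h(221,185)=(221*31+185)%997=57 h(678,252)=(678*31+252)%997=333 -> [57, 333]
  L3: h(57,333)=(57*31+333)%997=106 -> [106]
  root = 106 == target 106  ** MATCH **
Candidate B: set leaf[1] = 13 -> leaves = [70, 13, 35, 97, 54, 1, 72, 28]
  L0: [70, 13, 35, 97, 54, 1, 72, 28]
  L1: h(70,13)=(70*31+13)%997=189 h(35,97)=(35*31+97)%997=185 h(54,1)=(54*31+1)%997=678 h(72,28)=(72*31+28)%997=266 -> [189, 185, 678, 266]
  L2: h(189,185)=(189*31+185)%997=62 h(678,266)=(678*31+266)%997=347 -> [62, 347]
  L3: h(62,347)=(62*31+347)%997=275 -> [275]
  root = 275 != target 106
Candidate C: set leaf[1] = 2 -> leaves = [70, 2, 35, 97, 54, 1, 72, 28]
  L0: [70, 2, 35, 97, 54, 1, 72, 28]
  L1: h(70,2)=(70*31+2)%997=178 h(35,97)=(35*31+97)%997=185 h(54,1)=(54*31+1)%997=678 h(72,28)=(72*31+28)%997=266 -> [178, 185, 678, 266]
  L2: h(178,185)=(178*31+185)%997=718 h(678,266)=(678*31+266)%997=347 -> [718, 347]
  L3: h(718,347)=(718*31+347)%997=671 -> [671]
  root = 671 != target 106
Candidate D: set leaf[1] = 1 -> leaves = [70, 1, 35, 97, 54, 1, 72, 28]
  L0: [70, 1, 35, 97, 54, 1, 72, 28]
  L1: h(70,1)=(70*31+1)%997=177 h(35,97)=(35*31+97)%997=185 h(54,1)=(54*31+1)%997=678 h(72,28)=(72*31+28)%997=266 -> [177, 185, 678, 266]
  L2: h(177,185)=(177*31+185)%997=687 h(678,266)=(678*31+266)%997=347 -> [687, 347]
  L3: h(687,347)=(687*31+347)%997=707 -> [707]
  root = 707 != target 106
Candidate A produces the target root.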